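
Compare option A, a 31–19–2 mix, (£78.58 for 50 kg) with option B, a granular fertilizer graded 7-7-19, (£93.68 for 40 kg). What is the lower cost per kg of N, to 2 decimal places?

£5.07 per kg N (option A)

option A: N per bag = 50 × 31% = 15.5 kg; cost = 78.58 / 15.5 = £5.0697/kg N.
option B: N per bag = 40 × 7% = 2.8 kg; cost = 93.68 / 2.8 = £33.4571/kg N.
option A is cheaper.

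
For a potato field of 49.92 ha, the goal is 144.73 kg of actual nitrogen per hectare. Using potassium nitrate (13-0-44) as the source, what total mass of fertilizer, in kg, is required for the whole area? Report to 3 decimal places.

Product per hectare = 144.73 / 13% = 1113.31 kg.
Total product = 1113.31 × 49.92 = 55576.32 kg.

55576.320 kg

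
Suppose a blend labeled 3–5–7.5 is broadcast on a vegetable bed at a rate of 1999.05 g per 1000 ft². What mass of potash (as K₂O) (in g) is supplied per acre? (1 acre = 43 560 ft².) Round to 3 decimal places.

6530.896 g K₂O per acre

K₂O per 1000 ft² = 1999.05 × 7.5% = 149.929 g.
Convert to per acre: 149.929 × 43.56 = 6530.8964 g.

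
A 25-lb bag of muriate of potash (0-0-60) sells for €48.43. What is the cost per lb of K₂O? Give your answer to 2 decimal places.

€3.23 per lb K₂O

K₂O in bag = 25 × 60% = 15 lb.
Cost per lb K₂O = €48.43 / 15 = €3.2287.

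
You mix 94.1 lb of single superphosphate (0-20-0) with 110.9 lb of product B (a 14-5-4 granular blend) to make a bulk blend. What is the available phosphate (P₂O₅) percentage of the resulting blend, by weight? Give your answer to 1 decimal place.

11.9% P₂O₅

Total mass = 94.1 + 110.9 = 205 lb.
P₂O₅ mass = 20%×94.1 + 5%×110.9 = 24.365 lb.
% P₂O₅ = 24.365 / 205 = 11.8854%.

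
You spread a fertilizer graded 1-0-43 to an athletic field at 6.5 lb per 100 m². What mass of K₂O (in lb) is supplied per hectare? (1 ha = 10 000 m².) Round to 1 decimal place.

K₂O per 100 m² = 6.5 × 43% = 2.795 lb.
Convert to per hectare: 2.795 × 100 = 279.5 lb.

279.5 lb K₂O per hectare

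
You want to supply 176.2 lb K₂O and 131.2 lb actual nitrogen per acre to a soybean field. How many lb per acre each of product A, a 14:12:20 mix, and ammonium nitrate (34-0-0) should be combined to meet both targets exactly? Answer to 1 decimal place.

With a, b = lb per acre of product A and ammonium nitrate:
K₂O: 0.2·a + 0·b = 176.2
N: 0.14·a + 0.34·b = 131.2
Solving simultaneously: a = 881, b = 23.1176.

881.0 lb product A, 23.1 lb ammonium nitrate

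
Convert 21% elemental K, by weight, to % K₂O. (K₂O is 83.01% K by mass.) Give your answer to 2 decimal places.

%K₂O = 21 / 0.8301 = 25.2982%.

25.30% K₂O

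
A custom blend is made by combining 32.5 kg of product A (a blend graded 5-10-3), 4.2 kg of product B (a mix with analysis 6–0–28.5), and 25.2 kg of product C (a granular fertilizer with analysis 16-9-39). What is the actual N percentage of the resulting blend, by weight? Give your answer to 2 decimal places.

9.55% N

Total mass = 32.5 + 4.2 + 25.2 = 61.9 kg.
N mass = 5%×32.5 + 6%×4.2 + 16%×25.2 = 5.909 kg.
% N = 5.909 / 61.9 = 9.54604%.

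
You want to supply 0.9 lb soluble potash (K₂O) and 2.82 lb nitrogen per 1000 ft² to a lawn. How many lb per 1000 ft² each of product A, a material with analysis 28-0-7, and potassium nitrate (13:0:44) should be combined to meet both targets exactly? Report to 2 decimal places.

9.85 lb product A, 0.48 lb potassium nitrate

With a, b = lb per 1000 ft² of product A and potassium nitrate:
K₂O: 0.07·a + 0.44·b = 0.9
N: 0.28·a + 0.13·b = 2.82
Eliminate a: (row1) − 0.07/0.28·(row2) → 0.4075·b = 0.195, so b = 0.478528.
Back-substitute: a = (0.9 − 0.44·0.478528) / 0.07 = 9.84926.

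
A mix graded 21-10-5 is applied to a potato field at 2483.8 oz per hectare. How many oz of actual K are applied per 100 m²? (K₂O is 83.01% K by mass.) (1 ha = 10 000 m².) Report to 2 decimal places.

1.03 oz K per hundred sq m

K₂O per hectare = 2483.8 × 5% = 124.19 oz.
Elemental K = 124.19 × 0.8301 = 103.09 oz per hectare.
Convert to per 100 m²: 103.09 × 0.01 = 1.0309 oz.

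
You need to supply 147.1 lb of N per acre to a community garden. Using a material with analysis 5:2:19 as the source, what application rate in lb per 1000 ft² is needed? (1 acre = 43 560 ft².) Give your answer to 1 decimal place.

Product per acre = 147.1 / 5% = 2942 lb.
Convert to per 1000 ft²: 2942 × 0.0229568 = 67.539 lb.

67.5 lb of product per thousand sq ft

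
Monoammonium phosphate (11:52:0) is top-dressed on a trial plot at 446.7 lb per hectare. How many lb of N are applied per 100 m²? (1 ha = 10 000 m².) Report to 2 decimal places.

0.49 lb N per hundred sq m

nitrogen per hectare = 446.7 × 11% = 49.137 lb.
Convert to per 100 m²: 49.137 × 0.01 = 0.49137 lb.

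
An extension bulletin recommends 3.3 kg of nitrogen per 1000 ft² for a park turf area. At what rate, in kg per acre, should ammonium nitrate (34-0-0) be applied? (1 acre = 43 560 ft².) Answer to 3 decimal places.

422.788 kg of product per acre

Product per 1000 ft² = 3.3 / 34% = 9.70588 kg.
Convert to per acre: 9.70588 × 43.56 = 422.7882 kg.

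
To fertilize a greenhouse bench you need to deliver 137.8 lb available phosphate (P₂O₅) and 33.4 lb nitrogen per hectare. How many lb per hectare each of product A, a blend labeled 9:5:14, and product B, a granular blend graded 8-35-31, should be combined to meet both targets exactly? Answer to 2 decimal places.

24.22 lb product A, 390.25 lb product B

Let a = lb of product A, b = lb of product B (per hectare).
P₂O₅: 0.05·a + 0.35·b = 137.8
N: 0.09·a + 0.08·b = 33.4
From row1: a = (137.8 − 0.35·b) / 0.05.
Into row2: 0.09·(137.8 − 0.35·b)/0.05 + 0.08·b = 33.4 → b = 390.2545, a = 24.2182.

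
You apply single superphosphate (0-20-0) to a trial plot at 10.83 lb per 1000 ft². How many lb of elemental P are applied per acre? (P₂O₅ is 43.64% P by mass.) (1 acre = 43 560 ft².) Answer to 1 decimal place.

P₂O₅ per 1000 ft² = 10.83 × 20% = 2.166 lb.
Elemental P = 2.166 × 0.4364 = 0.945242 lb per 1000 ft².
Convert to per acre: 0.945242 × 43.56 = 41.1748 lb.

41.2 lb P per acre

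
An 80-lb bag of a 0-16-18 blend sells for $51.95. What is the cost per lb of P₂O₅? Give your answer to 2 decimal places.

P₂O₅ in bag = 80 × 16% = 12.8 lb.
Cost per lb P₂O₅ = $51.95 / 12.8 = $4.0586.

$4.06 per lb P₂O₅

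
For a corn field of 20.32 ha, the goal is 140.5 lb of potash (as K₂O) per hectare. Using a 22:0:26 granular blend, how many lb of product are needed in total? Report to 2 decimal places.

10980.62 lb

Product per hectare = 140.5 / 26% = 540.385 lb.
Total product = 540.385 × 20.32 = 10980.615 lb.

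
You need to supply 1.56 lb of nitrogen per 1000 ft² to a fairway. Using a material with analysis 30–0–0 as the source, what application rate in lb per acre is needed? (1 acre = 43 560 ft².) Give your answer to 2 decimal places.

Product per 1000 ft² = 1.56 / 30% = 5.2 lb.
Convert to per acre: 5.2 × 43.56 = 226.512 lb.

226.51 lb of product per acre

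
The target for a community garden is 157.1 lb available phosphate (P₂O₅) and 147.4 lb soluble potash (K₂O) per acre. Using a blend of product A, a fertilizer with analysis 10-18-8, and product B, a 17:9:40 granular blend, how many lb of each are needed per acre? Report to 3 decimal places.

765.031 lb product A, 215.494 lb product B

Let a = lb of product A, b = lb of product B (per acre).
P₂O₅: 0.18·a + 0.09·b = 157.1
K₂O: 0.08·a + 0.4·b = 147.4
Solving simultaneously: a = 765.0309, b = 215.4938.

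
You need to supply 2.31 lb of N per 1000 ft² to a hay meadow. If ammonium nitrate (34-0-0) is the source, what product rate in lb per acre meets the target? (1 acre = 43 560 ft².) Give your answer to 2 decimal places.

Product per 1000 ft² = 2.31 / 34% = 6.79412 lb.
Convert to per acre: 6.79412 × 43.56 = 295.952 lb.

295.95 lb of product per acre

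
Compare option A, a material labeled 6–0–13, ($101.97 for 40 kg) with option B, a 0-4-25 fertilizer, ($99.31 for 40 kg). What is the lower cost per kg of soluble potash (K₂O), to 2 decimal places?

option A: K₂O per bag = 40 × 13% = 5.2 kg; cost = 101.97 / 5.2 = $19.6096/kg K₂O.
option B: K₂O per bag = 40 × 25% = 10 kg; cost = 99.31 / 10 = $9.9310/kg K₂O.
option B is cheaper.

$9.93 per kg K₂O (option B)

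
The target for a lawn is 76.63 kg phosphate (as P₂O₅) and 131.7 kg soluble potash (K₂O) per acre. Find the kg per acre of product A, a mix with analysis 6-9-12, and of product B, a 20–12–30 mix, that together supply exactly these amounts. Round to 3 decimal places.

Per-acre balance (a = product A, b = product B):
P₂O₅: 0.09·a + 0.12·b = 76.63
K₂O: 0.12·a + 0.3·b = 131.7
Eliminate a: (row1) − 0.09/0.12·(row2) → -0.105·b = -22.145, so b = 210.9048.
Back-substitute: a = (76.63 − 0.12·210.9048) / 0.09 = 570.2381.

570.238 kg product A, 210.905 kg product B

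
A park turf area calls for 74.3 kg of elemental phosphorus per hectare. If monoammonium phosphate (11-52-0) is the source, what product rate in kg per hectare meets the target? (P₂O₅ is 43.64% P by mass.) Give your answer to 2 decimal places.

As P₂O₅: 74.3 / 0.4364 = 170.257 kg per hectare.
Product per hectare = 170.257 / 52% = 327.417 kg.

327.42 kg of product per hectare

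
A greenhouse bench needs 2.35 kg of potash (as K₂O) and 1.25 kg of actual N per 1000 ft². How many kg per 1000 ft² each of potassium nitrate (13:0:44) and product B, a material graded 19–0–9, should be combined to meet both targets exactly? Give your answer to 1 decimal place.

4.6 kg potassium nitrate, 3.4 kg product B

Per-1000 ft² balance (a = potassium nitrate, b = product B):
K₂O: 0.44·a + 0.09·b = 2.35
N: 0.13·a + 0.19·b = 1.25
Eliminate a: (row1) − 0.44/0.13·(row2) → -0.553077·b = -1.88077, so b = 3.40056.
Back-substitute: a = (2.35 − 0.09·3.40056) / 0.44 = 4.64534.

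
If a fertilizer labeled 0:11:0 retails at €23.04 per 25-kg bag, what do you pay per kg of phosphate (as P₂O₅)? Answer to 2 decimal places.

P₂O₅ in bag = 25 × 11% = 2.75 kg.
Cost per kg P₂O₅ = €23.04 / 2.75 = €8.3782.

€8.38 per kg P₂O₅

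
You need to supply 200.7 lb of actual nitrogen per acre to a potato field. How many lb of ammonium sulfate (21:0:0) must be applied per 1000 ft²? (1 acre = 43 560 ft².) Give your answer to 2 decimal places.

Product per acre = 200.7 / 21% = 955.714 lb.
Convert to per 1000 ft²: 955.714 × 0.0229568 = 21.9402 lb.

21.94 lb of product per thousand sq ft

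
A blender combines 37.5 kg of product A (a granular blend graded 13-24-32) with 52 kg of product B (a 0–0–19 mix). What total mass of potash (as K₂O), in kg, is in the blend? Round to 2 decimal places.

21.88 kg K₂O

K₂O mass = 32%×37.5 + 19%×52 = 21.88 kg.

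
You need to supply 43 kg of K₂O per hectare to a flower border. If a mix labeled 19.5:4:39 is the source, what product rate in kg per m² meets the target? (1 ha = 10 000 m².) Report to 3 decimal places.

Product per hectare = 43 / 39% = 110.256 kg.
Convert to per m²: 110.256 × 0.0001 = 0.0110256 kg.

0.011 kg of product per sq m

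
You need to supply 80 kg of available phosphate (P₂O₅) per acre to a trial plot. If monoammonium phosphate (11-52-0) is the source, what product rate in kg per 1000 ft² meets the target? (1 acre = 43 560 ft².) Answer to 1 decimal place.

Product per acre = 80 / 52% = 153.846 kg.
Convert to per 1000 ft²: 153.846 × 0.0229568 = 3.53182 kg.

3.5 kg of product per thousand sq ft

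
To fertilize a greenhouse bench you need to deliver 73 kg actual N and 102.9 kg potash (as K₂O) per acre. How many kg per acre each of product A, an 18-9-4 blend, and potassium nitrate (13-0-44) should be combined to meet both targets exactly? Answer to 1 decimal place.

Per-acre balance (a = product A, b = potassium nitrate):
N: 0.18·a + 0.13·b = 73
K₂O: 0.04·a + 0.44·b = 102.9
Solving simultaneously: a = 253.284, b = 210.838.

253.3 kg product A, 210.8 kg potassium nitrate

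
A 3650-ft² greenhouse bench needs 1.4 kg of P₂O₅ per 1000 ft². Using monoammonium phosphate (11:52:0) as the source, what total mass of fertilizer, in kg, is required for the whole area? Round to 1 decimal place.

Product per 1000 ft² = 1.4 / 52% = 2.69231 kg.
Total product = 2.69231 × 3650 / 1000 = 9.82692 kg.

9.8 kg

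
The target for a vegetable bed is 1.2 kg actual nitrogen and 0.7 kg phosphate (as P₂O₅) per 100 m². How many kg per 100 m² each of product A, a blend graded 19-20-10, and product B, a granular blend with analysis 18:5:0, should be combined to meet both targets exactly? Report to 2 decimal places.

Let a = kg of product A, b = kg of product B (per 100 m²).
N: 0.19·a + 0.18·b = 1.2
P₂O₅: 0.2·a + 0.05·b = 0.7
Solving simultaneously: a = 2.49057, b = 4.03774.

2.49 kg product A, 4.04 kg product B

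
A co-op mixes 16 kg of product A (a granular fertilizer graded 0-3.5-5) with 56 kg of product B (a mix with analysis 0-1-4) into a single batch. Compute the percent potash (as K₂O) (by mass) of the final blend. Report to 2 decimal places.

4.22% K₂O

Total mass = 16 + 56 = 72 kg.
K₂O mass = 5%×16 + 4%×56 = 3.04 kg.
% K₂O = 3.04 / 72 = 4.22222%.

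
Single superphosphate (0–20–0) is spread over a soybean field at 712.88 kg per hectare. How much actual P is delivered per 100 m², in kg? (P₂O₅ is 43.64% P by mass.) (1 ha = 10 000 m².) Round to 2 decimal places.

0.62 kg P per hundred sq m

P₂O₅ per hectare = 712.88 × 20% = 142.576 kg.
Elemental P = 142.576 × 0.4364 = 62.2202 kg per hectare.
Convert to per 100 m²: 62.2202 × 0.01 = 0.622202 kg.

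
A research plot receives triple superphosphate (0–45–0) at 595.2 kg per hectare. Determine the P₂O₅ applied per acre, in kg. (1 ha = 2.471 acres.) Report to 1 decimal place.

P₂O₅ per hectare = 595.2 × 45% = 267.84 kg.
Convert to per acre: 267.84 × 0.404694 = 108.393 kg.

108.4 kg P₂O₅ per acre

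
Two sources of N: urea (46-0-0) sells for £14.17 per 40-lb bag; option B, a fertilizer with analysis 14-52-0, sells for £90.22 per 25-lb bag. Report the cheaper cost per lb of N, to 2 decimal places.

urea: N per bag = 40 × 46% = 18.4 lb; cost = 14.17 / 18.4 = £0.7701/lb N.
option B: N per bag = 25 × 14% = 3.5 lb; cost = 90.22 / 3.5 = £25.7771/lb N.
urea is cheaper.

£0.77 per lb N (urea)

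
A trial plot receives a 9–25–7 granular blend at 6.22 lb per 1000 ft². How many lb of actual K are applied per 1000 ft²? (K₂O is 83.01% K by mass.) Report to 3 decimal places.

0.361 lb K per thousand sq ft

K₂O per 1000 ft² = 6.22 × 7% = 0.4354 lb.
Elemental K = 0.4354 × 0.8301 = 0.361426 lb per 1000 ft².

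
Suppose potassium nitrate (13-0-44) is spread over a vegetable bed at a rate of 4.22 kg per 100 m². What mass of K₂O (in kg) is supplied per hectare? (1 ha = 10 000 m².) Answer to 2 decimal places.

K₂O per 100 m² = 4.22 × 44% = 1.8568 kg.
Convert to per hectare: 1.8568 × 100 = 185.68 kg.

185.68 kg K₂O per hectare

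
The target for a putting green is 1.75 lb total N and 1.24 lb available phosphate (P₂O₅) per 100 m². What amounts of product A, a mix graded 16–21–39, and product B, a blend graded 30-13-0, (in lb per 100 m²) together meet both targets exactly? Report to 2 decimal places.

With a, b = lb per 100 m² of product A and product B:
N: 0.16·a + 0.3·b = 1.75
P₂O₅: 0.21·a + 0.13·b = 1.24
Solving simultaneously: a = 3.42417, b = 4.00711.

3.42 lb product A, 4.01 lb product B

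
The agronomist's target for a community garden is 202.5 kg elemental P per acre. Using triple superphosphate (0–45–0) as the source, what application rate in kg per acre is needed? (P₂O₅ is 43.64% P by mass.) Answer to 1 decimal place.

As P₂O₅: 202.5 / 0.4364 = 464.024 kg per acre.
Product per acre = 464.024 / 45% = 1031.16 kg.

1031.2 kg of product per acre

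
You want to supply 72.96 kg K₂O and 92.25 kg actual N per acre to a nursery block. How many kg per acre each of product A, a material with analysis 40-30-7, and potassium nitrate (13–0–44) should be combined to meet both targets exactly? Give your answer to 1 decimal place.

With a, b = kg per acre of product A and potassium nitrate:
K₂O: 0.07·a + 0.44·b = 72.96
N: 0.4·a + 0.13·b = 92.25
From row1: a = (72.96 − 0.44·b) / 0.07.
Into row2: 0.4·(72.96 − 0.44·b)/0.07 + 0.13·b = 92.25 → b = 136.168, a = 186.37.

186.4 kg product A, 136.2 kg potassium nitrate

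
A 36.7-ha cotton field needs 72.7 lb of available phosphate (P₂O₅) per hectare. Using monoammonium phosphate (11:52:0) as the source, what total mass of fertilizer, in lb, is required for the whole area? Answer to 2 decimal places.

5130.94 lb

Product per hectare = 72.7 / 52% = 139.808 lb.
Total product = 139.808 × 36.7 = 5130.942 lb.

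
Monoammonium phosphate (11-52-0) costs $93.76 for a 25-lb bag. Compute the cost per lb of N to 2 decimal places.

N in bag = 25 × 11% = 2.75 lb.
Cost per lb N = $93.76 / 2.75 = $34.0945.

$34.09 per lb N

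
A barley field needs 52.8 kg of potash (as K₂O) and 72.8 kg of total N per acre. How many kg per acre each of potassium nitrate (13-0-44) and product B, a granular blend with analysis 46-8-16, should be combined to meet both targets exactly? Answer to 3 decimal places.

Per-acre balance (a = potassium nitrate, b = product B):
K₂O: 0.44·a + 0.16·b = 52.8
N: 0.13·a + 0.46·b = 72.8
Solving simultaneously: a = 69.6035, b = 138.5903.

69.604 kg potassium nitrate, 138.590 kg product B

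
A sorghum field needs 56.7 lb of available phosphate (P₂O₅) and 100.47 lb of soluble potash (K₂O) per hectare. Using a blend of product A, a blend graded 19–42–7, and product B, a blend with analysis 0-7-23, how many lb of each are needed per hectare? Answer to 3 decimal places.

Per-hectare balance (a = product A, b = product B):
P₂O₅: 0.42·a + 0.07·b = 56.7
K₂O: 0.07·a + 0.23·b = 100.47
Eliminate b: (row1) − 0.07/0.23·(row2) → 0.398696·a = 26.1222, so a = 65.5191.
Then b = (100.47 − 0.07·65.5191) / 0.23 = 416.885496.

65.519 lb product A, 416.885 lb product B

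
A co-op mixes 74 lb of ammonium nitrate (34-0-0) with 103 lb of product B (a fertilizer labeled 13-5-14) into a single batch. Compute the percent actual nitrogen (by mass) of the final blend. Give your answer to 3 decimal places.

Total mass = 74 + 103 = 177 lb.
N mass = 34%×74 + 13%×103 = 38.55 lb.
% N = 38.55 / 177 = 21.7797%.

21.780% N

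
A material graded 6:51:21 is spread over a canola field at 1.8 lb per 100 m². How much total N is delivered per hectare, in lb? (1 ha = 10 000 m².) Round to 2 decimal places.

nitrogen per 100 m² = 1.8 × 6% = 0.108 lb.
Convert to per hectare: 0.108 × 100 = 10.8 lb.

10.80 lb N per hectare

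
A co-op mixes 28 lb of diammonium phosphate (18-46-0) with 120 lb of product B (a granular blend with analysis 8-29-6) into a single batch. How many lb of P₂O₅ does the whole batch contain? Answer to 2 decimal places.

47.68 lb P₂O₅

P₂O₅ mass = 46%×28 + 29%×120 = 47.68 lb.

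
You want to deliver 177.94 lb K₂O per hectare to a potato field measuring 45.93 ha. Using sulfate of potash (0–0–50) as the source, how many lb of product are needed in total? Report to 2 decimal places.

Product per hectare = 177.94 / 50% = 355.88 lb.
Total product = 355.88 × 45.93 = 16345.568 lb.

16345.57 lb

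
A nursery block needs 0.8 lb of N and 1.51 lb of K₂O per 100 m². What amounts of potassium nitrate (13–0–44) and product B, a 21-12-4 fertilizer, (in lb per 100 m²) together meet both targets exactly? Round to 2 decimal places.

Let a = lb of potassium nitrate, b = lb of product B (per 100 m²).
N: 0.13·a + 0.21·b = 0.8
K₂O: 0.44·a + 0.04·b = 1.51
Eliminate a: (row1) − 0.13/0.44·(row2) → 0.198182·b = 0.353864, so b = 1.78555.
Back-substitute: a = (0.8 − 0.21·1.78555) / 0.13 = 3.2695.

3.27 lb potassium nitrate, 1.79 lb product B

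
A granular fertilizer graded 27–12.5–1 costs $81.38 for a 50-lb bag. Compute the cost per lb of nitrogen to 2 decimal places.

$6.03 per lb N

N in bag = 50 × 27% = 13.5 lb.
Cost per lb N = $81.38 / 13.5 = $6.0281.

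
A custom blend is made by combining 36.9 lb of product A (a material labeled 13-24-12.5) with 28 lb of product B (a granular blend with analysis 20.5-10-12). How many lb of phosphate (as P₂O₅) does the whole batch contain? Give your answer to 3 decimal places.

P₂O₅ mass = 24%×36.9 + 10%×28 = 11.656 lb.

11.656 lb P₂O₅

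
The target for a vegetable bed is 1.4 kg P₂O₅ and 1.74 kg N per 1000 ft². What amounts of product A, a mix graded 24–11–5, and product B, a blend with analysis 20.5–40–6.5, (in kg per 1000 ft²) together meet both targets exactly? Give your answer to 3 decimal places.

5.568 kg product A, 1.969 kg product B

Per-1000 ft² balance (a = product A, b = product B):
P₂O₅: 0.11·a + 0.4·b = 1.4
N: 0.24·a + 0.205·b = 1.74
Eliminate b: (row1) − 0.4/0.205·(row2) → -0.358293·a = -1.99512, so a = 5.56841.
Then b = (1.74 − 0.24·5.56841) / 0.205 = 1.96869.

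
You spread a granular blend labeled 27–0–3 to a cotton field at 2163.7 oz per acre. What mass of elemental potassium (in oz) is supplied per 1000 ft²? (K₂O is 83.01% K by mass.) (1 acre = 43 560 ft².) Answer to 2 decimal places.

K₂O per acre = 2163.7 × 3% = 64.911 oz.
Elemental K = 64.911 × 0.8301 = 53.8826 oz per acre.
Convert to per 1000 ft²: 53.8826 × 0.0229568 = 1.23697 oz.

1.24 oz K per thousand sq ft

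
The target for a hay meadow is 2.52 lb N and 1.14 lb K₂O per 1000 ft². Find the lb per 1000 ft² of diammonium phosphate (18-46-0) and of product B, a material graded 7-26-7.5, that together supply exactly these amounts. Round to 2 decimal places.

8.09 lb diammonium phosphate, 15.20 lb product B

Let a = lb of diammonium phosphate, b = lb of product B (per 1000 ft²).
N: 0.18·a + 0.07·b = 2.52
K₂O: 0·a + 0.075·b = 1.14
Solving simultaneously: a = 8.08889, b = 15.2.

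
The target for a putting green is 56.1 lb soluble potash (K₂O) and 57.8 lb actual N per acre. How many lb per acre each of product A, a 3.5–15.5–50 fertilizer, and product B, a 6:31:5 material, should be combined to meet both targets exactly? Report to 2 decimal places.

16.85 lb product A, 953.50 lb product B

Per-acre balance (a = product A, b = product B):
K₂O: 0.5·a + 0.05·b = 56.1
N: 0.035·a + 0.06·b = 57.8
Solving simultaneously: a = 16.8496, b = 953.504.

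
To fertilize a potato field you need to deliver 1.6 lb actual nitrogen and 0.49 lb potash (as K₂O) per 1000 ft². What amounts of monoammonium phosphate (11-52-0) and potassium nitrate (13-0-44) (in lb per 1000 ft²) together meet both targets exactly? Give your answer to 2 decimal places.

Per-1000 ft² balance (a = monoammonium phosphate, b = potassium nitrate):
N: 0.11·a + 0.13·b = 1.6
K₂O: 0·a + 0.44·b = 0.49
Solving simultaneously: a = 13.2293, b = 1.11364.

13.23 lb monoammonium phosphate, 1.11 lb potassium nitrate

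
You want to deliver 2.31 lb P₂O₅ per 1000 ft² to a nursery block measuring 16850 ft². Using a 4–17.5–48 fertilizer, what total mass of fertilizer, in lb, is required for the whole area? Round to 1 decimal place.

222.4 lb

Product per 1000 ft² = 2.31 / 17.5% = 13.2 lb.
Total product = 13.2 × 16850 / 1000 = 222.42 lb.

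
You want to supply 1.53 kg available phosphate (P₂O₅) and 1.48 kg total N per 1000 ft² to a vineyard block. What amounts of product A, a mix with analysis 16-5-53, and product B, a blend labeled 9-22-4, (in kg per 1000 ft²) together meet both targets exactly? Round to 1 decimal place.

With a, b = kg per 1000 ft² of product A and product B:
P₂O₅: 0.05·a + 0.22·b = 1.53
N: 0.16·a + 0.09·b = 1.48
Eliminate a: (row1) − 0.05/0.16·(row2) → 0.191875·b = 1.0675, so b = 5.56352.
Back-substitute: a = (1.53 − 0.22·5.56352) / 0.05 = 6.12052.

6.1 kg product A, 5.6 kg product B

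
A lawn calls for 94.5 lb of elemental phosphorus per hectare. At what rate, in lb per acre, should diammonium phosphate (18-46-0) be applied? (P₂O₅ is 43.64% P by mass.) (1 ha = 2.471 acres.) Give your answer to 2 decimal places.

190.51 lb of product per acre

As P₂O₅: 94.5 / 0.4364 = 216.544 lb per hectare.
Product per hectare = 216.544 / 46% = 470.749 lb.
Convert to per acre: 470.749 × 0.404694 = 190.509 lb.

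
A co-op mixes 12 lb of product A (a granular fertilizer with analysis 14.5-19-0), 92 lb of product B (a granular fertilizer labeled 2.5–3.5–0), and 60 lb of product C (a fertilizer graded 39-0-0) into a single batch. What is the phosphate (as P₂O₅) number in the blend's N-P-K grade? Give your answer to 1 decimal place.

Total mass = 12 + 92 + 60 = 164 lb.
P₂O₅ mass = 19%×12 + 3.5%×92 + 0%×60 = 5.5 lb.
% P₂O₅ = 5.5 / 164 = 3.35366%.

3.4% P₂O₅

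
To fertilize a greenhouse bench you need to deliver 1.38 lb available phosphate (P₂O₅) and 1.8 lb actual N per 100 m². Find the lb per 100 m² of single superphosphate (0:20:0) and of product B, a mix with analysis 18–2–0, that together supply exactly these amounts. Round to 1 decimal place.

Per-100 m² balance (a = single superphosphate, b = product B):
P₂O₅: 0.2·a + 0.02·b = 1.38
N: 0·a + 0.18·b = 1.8
Solving simultaneously: a = 5.9, b = 10.

5.9 lb single superphosphate, 10.0 lb product B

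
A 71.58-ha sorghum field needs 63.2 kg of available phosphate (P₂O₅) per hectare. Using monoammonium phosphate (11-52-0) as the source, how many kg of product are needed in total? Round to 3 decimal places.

Product per hectare = 63.2 / 52% = 121.538 kg.
Total product = 121.538 × 71.58 = 8699.7231 kg.

8699.723 kg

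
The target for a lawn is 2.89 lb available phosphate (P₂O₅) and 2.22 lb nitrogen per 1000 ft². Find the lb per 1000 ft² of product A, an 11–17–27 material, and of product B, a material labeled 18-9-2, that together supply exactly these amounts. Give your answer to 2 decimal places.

15.48 lb product A, 2.87 lb product B

Per-1000 ft² balance (a = product A, b = product B):
P₂O₅: 0.17·a + 0.09·b = 2.89
N: 0.11·a + 0.18·b = 2.22
Eliminate b: (row1) − 0.09/0.18·(row2) → 0.115·a = 1.78, so a = 15.4783.
Then b = (2.22 − 0.11·15.4783) / 0.18 = 2.8744.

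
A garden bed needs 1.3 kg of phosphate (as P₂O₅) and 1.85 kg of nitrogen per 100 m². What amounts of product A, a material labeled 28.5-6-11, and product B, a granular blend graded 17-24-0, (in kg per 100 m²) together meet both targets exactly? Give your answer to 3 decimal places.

With a, b = kg per 100 m² of product A and product B:
P₂O₅: 0.06·a + 0.24·b = 1.3
N: 0.285·a + 0.17·b = 1.85
Eliminate a: (row1) − 0.06/0.285·(row2) → 0.204211·b = 0.910526, so b = 4.45876.
Back-substitute: a = (1.3 − 0.24·4.45876) / 0.06 = 3.83162.

3.832 kg product A, 4.459 kg product B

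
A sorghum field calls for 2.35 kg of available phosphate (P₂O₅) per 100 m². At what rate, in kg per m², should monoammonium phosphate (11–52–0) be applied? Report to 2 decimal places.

0.05 kg of product per sq m

Product per 100 m² = 2.35 / 52% = 4.51923 kg.
Convert to per m²: 4.51923 × 0.01 = 0.0451923 kg.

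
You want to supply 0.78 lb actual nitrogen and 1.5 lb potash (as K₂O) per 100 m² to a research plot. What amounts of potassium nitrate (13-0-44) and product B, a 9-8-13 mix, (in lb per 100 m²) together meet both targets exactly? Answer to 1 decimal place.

Let a = lb of potassium nitrate, b = lb of product B (per 100 m²).
N: 0.13·a + 0.09·b = 0.78
K₂O: 0.44·a + 0.13·b = 1.5
Solving simultaneously: a = 1.48018, b = 6.52863.

1.5 lb potassium nitrate, 6.5 lb product B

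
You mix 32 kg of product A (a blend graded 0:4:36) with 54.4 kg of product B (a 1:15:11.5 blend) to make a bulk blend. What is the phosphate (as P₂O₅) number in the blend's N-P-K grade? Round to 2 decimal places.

Total mass = 32 + 54.4 = 86.4 kg.
P₂O₅ mass = 4%×32 + 15%×54.4 = 9.44 kg.
% P₂O₅ = 9.44 / 86.4 = 10.9259%.

10.93% P₂O₅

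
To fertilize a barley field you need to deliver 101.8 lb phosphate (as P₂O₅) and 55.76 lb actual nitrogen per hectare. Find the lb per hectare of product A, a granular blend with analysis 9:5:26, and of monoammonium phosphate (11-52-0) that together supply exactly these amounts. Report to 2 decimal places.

Let a = lb of product A, b = lb of monoammonium phosphate (per hectare).
P₂O₅: 0.05·a + 0.52·b = 101.8
N: 0.09·a + 0.11·b = 55.76
Solving simultaneously: a = 430.9249, b = 154.334.

430.92 lb product A, 154.33 lb monoammonium phosphate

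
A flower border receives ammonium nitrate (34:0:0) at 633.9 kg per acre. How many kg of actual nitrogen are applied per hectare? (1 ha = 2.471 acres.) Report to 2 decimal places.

nitrogen per acre = 633.9 × 34% = 215.526 kg.
Convert to per hectare: 215.526 × 2.471 = 532.5647 kg.

532.56 kg N per hectare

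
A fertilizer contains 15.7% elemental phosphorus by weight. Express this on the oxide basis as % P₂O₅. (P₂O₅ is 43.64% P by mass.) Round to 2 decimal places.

%P₂O₅ = 15.7 / 0.4364 = 35.9762%.

35.98% P₂O₅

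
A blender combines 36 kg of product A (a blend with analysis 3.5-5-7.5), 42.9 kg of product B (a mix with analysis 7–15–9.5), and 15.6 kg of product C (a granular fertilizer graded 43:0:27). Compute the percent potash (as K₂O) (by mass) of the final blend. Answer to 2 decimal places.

11.63% K₂O

Total mass = 36 + 42.9 + 15.6 = 94.5 kg.
K₂O mass = 7.5%×36 + 9.5%×42.9 + 27%×15.6 = 10.9875 kg.
% K₂O = 10.9875 / 94.5 = 11.627%.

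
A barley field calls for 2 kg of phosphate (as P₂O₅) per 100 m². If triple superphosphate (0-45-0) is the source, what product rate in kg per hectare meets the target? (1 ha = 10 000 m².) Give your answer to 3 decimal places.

Product per 100 m² = 2 / 45% = 4.44444 kg.
Convert to per hectare: 4.44444 × 100 = 444.4444 kg.

444.444 kg of product per hectare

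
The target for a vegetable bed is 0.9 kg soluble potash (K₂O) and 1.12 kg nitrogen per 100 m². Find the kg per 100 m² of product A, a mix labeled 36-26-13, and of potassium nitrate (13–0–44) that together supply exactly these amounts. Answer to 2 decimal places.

Per-100 m² balance (a = product A, b = potassium nitrate):
K₂O: 0.13·a + 0.44·b = 0.9
N: 0.36·a + 0.13·b = 1.12
Eliminate b: (row1) − 0.44/0.13·(row2) → -1.08846·a = -2.89077, so a = 2.65583.
Then b = (1.12 − 0.36·2.65583) / 0.13 = 1.26078.

2.66 kg product A, 1.26 kg potassium nitrate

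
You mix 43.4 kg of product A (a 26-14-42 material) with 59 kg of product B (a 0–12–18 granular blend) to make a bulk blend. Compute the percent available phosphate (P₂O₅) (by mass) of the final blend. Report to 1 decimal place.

12.8% P₂O₅

Total mass = 43.4 + 59 = 102.4 kg.
P₂O₅ mass = 14%×43.4 + 12%×59 = 13.156 kg.
% P₂O₅ = 13.156 / 102.4 = 12.8477%.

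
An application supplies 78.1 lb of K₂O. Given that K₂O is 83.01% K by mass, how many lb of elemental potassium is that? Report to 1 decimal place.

K = 78.1 × 0.8301 = 64.8308 lb.

64.8 lb K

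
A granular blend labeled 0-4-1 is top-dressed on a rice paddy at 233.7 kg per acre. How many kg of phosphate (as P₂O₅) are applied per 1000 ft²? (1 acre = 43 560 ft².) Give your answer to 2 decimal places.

P₂O₅ per acre = 233.7 × 4% = 9.348 kg.
Convert to per 1000 ft²: 9.348 × 0.0229568 = 0.214601 kg.

0.21 kg P₂O₅ per thousand sq ft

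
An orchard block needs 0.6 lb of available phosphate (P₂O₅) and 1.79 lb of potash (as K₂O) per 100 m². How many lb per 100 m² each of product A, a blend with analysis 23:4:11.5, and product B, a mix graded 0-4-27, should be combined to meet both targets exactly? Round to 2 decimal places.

14.58 lb product A, 0.42 lb product B

Let a = lb of product A, b = lb of product B (per 100 m²).
P₂O₅: 0.04·a + 0.04·b = 0.6
K₂O: 0.115·a + 0.27·b = 1.79
Eliminate a: (row1) − 0.04/0.115·(row2) → -0.053913·b = -0.0226087, so b = 0.419355.
Back-substitute: a = (0.6 − 0.04·0.419355) / 0.04 = 14.5806.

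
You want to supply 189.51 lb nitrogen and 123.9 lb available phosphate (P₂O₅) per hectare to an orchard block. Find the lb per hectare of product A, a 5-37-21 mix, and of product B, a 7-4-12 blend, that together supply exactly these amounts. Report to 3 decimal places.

45.715 lb product A, 2674.632 lb product B

With a, b = lb per hectare of product A and product B:
N: 0.05·a + 0.07·b = 189.51
P₂O₅: 0.37·a + 0.04·b = 123.9
Solving simultaneously: a = 45.71548, b = 2674.6318.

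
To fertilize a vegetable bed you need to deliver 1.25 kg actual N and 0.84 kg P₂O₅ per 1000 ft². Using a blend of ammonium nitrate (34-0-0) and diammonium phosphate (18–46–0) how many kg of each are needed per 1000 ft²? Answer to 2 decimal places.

2.71 kg ammonium nitrate, 1.83 kg diammonium phosphate

With a, b = kg per 1000 ft² of ammonium nitrate and diammonium phosphate:
N: 0.34·a + 0.18·b = 1.25
P₂O₅: 0·a + 0.46·b = 0.84
Solving simultaneously: a = 2.70972, b = 1.82609.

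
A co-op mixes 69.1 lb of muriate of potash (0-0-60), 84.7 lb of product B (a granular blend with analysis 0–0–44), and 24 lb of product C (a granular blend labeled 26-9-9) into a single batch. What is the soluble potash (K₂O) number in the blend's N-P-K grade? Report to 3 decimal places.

Total mass = 69.1 + 84.7 + 24 = 177.8 lb.
K₂O mass = 60%×69.1 + 44%×84.7 + 9%×24 = 80.888 lb.
% K₂O = 80.888 / 177.8 = 45.4938%.

45.494% K₂O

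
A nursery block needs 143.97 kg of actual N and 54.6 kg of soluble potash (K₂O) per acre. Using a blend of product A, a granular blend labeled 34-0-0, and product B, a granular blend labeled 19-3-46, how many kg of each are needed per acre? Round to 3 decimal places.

With a, b = kg per acre of product A and product B:
N: 0.34·a + 0.19·b = 143.97
K₂O: 0·a + 0.46·b = 54.6
Solving simultaneously: a = 357.1113, b = 118.6957.

357.111 kg product A, 118.696 kg product B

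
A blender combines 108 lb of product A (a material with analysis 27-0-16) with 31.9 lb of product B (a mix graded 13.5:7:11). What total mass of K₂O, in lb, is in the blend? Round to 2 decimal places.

K₂O mass = 16%×108 + 11%×31.9 = 20.789 lb.

20.79 lb K₂O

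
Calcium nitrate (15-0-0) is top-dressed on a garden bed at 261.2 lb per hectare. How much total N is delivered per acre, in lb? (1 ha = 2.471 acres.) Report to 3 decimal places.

nitrogen per hectare = 261.2 × 15% = 39.18 lb.
Convert to per acre: 39.18 × 0.404694 = 15.8559 lb.

15.856 lb N per acre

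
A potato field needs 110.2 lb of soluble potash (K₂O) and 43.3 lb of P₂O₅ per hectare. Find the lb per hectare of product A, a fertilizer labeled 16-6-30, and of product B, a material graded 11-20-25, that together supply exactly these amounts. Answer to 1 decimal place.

Let a = lb of product A, b = lb of product B (per hectare).
K₂O: 0.3·a + 0.25·b = 110.2
P₂O₅: 0.06·a + 0.2·b = 43.3
From row1: a = (110.2 − 0.25·b) / 0.3.
Into row2: 0.06·(110.2 − 0.25·b)/0.3 + 0.2·b = 43.3 → b = 141.733, a = 249.222.

249.2 lb product A, 141.7 lb product B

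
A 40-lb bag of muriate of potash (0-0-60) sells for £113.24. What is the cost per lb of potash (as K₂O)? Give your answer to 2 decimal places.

£4.72 per lb K₂O

K₂O in bag = 40 × 60% = 24 lb.
Cost per lb K₂O = £113.24 / 24 = £4.7183.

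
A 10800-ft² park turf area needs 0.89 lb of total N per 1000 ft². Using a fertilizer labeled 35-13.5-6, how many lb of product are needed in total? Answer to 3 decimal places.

27.463 lb

Product per 1000 ft² = 0.89 / 35% = 2.54286 lb.
Total product = 2.54286 × 10800 / 1000 = 27.4629 lb.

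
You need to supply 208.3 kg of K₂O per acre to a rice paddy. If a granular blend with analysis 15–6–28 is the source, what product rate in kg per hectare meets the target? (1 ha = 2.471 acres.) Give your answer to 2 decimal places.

1838.25 kg of product per hectare

Product per acre = 208.3 / 28% = 743.929 kg.
Convert to per hectare: 743.929 × 2.471 = 1838.248 kg.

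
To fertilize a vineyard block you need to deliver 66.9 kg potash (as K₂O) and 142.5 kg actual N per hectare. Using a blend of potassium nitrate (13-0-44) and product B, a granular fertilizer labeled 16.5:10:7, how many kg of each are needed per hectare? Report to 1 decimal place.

16.7 kg potassium nitrate, 850.4 kg product B

Per-hectare balance (a = potassium nitrate, b = product B):
K₂O: 0.44·a + 0.07·b = 66.9
N: 0.13·a + 0.165·b = 142.5
Eliminate a: (row1) − 0.44/0.13·(row2) → -0.488462·b = -415.408, so b = 850.441.
Back-substitute: a = (66.9 − 0.07·850.441) / 0.44 = 16.748.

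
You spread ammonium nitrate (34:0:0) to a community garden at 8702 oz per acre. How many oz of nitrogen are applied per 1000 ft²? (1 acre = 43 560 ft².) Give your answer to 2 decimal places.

67.92 oz N per thousand sq ft

nitrogen per acre = 8702 × 34% = 2958.68 oz.
Convert to per 1000 ft²: 2958.68 × 0.0229568 = 67.9219 oz.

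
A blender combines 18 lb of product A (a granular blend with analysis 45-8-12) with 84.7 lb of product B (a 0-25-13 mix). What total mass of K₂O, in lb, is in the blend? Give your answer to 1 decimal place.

K₂O mass = 12%×18 + 13%×84.7 = 13.171 lb.

13.2 lb K₂O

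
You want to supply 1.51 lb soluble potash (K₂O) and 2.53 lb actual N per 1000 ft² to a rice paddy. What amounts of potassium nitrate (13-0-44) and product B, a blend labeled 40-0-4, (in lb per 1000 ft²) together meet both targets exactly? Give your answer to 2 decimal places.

2.94 lb potassium nitrate, 5.37 lb product B

With a, b = lb per 1000 ft² of potassium nitrate and product B:
K₂O: 0.44·a + 0.04·b = 1.51
N: 0.13·a + 0.4·b = 2.53
Eliminate b: (row1) − 0.04/0.4·(row2) → 0.427·a = 1.257, so a = 2.94379.
Then b = (2.53 − 0.13·2.94379) / 0.4 = 5.36827.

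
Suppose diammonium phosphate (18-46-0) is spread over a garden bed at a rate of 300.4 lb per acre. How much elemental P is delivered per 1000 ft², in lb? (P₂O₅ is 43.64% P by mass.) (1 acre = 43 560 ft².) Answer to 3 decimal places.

1.384 lb P per thousand sq ft

P₂O₅ per acre = 300.4 × 46% = 138.184 lb.
Elemental P = 138.184 × 0.4364 = 60.3035 lb per acre.
Convert to per 1000 ft²: 60.3035 × 0.0229568 = 1.38438 lb.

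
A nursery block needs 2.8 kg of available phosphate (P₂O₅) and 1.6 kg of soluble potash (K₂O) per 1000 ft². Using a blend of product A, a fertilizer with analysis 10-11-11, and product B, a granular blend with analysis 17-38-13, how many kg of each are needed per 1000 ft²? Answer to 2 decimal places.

Let a = kg of product A, b = kg of product B (per 1000 ft²).
P₂O₅: 0.11·a + 0.38·b = 2.8
K₂O: 0.11·a + 0.13·b = 1.6
From row1: a = (2.8 − 0.38·b) / 0.11.
Into row2: 0.11·(2.8 − 0.38·b)/0.11 + 0.13·b = 1.6 → b = 4.8, a = 8.87273.

8.87 kg product A, 4.80 kg product B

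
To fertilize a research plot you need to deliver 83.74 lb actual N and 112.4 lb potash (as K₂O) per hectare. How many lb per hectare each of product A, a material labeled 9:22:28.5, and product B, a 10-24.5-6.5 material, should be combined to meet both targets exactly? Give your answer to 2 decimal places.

With a, b = lb per hectare of product A and product B:
N: 0.09·a + 0.1·b = 83.74
K₂O: 0.285·a + 0.065·b = 112.4
Eliminate b: (row1) − 0.1/0.065·(row2) → -0.348462·a = -89.1831, so a = 255.934.
Then b = (112.4 − 0.285·255.934) / 0.065 = 607.0596.

255.93 lb product A, 607.06 lb product B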